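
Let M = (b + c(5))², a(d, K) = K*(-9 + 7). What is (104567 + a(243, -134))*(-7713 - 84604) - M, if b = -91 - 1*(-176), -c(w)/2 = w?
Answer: -9678058320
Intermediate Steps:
a(d, K) = -2*K (a(d, K) = K*(-2) = -2*K)
c(w) = -2*w
b = 85 (b = -91 + 176 = 85)
M = 5625 (M = (85 - 2*5)² = (85 - 10)² = 75² = 5625)
(104567 + a(243, -134))*(-7713 - 84604) - M = (104567 - 2*(-134))*(-7713 - 84604) - 1*5625 = (104567 + 268)*(-92317) - 5625 = 104835*(-92317) - 5625 = -9678052695 - 5625 = -9678058320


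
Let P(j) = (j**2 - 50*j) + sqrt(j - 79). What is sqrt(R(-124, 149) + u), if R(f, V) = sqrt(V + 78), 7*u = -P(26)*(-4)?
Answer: sqrt(-17472 + 49*sqrt(227) + 28*I*sqrt(53))/7 ≈ 0.11255 + 18.48*I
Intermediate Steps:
P(j) = j**2 + sqrt(-79 + j) - 50*j (P(j) = (j**2 - 50*j) + sqrt(-79 + j) = j**2 + sqrt(-79 + j) - 50*j)
u = -2496/7 + 4*I*sqrt(53)/7 (u = (-(26**2 + sqrt(-79 + 26) - 50*26)*(-4))/7 = (-(676 + sqrt(-53) - 1300)*(-4))/7 = (-(676 + I*sqrt(53) - 1300)*(-4))/7 = (-(-624 + I*sqrt(53))*(-4))/7 = ((624 - I*sqrt(53))*(-4))/7 = (-2496 + 4*I*sqrt(53))/7 = -2496/7 + 4*I*sqrt(53)/7 ≈ -356.57 + 4.1601*I)
R(f, V) = sqrt(78 + V)
sqrt(R(-124, 149) + u) = sqrt(sqrt(78 + 149) + (-2496/7 + 4*I*sqrt(53)/7)) = sqrt(sqrt(227) + (-2496/7 + 4*I*sqrt(53)/7)) = sqrt(-2496/7 + sqrt(227) + 4*I*sqrt(53)/7)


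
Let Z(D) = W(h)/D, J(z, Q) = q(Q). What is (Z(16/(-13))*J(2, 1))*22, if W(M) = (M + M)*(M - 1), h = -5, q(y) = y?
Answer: -2145/2 ≈ -1072.5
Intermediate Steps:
J(z, Q) = Q
W(M) = 2*M*(-1 + M) (W(M) = (2*M)*(-1 + M) = 2*M*(-1 + M))
Z(D) = 60/D (Z(D) = (2*(-5)*(-1 - 5))/D = (2*(-5)*(-6))/D = 60/D)
(Z(16/(-13))*J(2, 1))*22 = ((60/((16/(-13))))*1)*22 = ((60/((16*(-1/13))))*1)*22 = ((60/(-16/13))*1)*22 = ((60*(-13/16))*1)*22 = -195/4*1*22 = -195/4*22 = -2145/2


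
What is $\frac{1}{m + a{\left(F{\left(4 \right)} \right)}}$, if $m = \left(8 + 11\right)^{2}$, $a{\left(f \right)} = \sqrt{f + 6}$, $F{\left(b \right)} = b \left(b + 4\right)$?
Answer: $\frac{19}{6857} - \frac{\sqrt{38}}{130283} \approx 0.0027236$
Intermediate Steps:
$F{\left(b \right)} = b \left(4 + b\right)$
$a{\left(f \right)} = \sqrt{6 + f}$
$m = 361$ ($m = 19^{2} = 361$)
$\frac{1}{m + a{\left(F{\left(4 \right)} \right)}} = \frac{1}{361 + \sqrt{6 + 4 \left(4 + 4\right)}} = \frac{1}{361 + \sqrt{6 + 4 \cdot 8}} = \frac{1}{361 + \sqrt{6 + 32}} = \frac{1}{361 + \sqrt{38}}$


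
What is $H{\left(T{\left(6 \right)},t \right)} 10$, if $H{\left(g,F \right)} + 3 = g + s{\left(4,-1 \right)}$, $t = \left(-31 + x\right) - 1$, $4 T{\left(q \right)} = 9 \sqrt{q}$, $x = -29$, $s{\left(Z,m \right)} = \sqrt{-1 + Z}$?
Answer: $-30 + 10 \sqrt{3} + \frac{45 \sqrt{6}}{2} \approx 42.434$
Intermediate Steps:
$T{\left(q \right)} = \frac{9 \sqrt{q}}{4}$
$t = -61$ ($t = \left(-31 - 29\right) - 1 = -60 - 1 = -61$)
$H{\left(g,F \right)} = -3 + g + \sqrt{3}$ ($H{\left(g,F \right)} = -3 + \left(g + \sqrt{-1 + 4}\right) = -3 + \left(g + \sqrt{3}\right) = -3 + g + \sqrt{3}$)
$H{\left(T{\left(6 \right)},t \right)} 10 = \left(-3 + \frac{9 \sqrt{6}}{4} + \sqrt{3}\right) 10 = \left(-3 + \sqrt{3} + \frac{9 \sqrt{6}}{4}\right) 10 = -30 + 10 \sqrt{3} + \frac{45 \sqrt{6}}{2}$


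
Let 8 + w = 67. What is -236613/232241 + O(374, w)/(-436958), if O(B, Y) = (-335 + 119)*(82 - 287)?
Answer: -56836787367/50739781439 ≈ -1.1202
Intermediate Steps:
w = 59 (w = -8 + 67 = 59)
O(B, Y) = 44280 (O(B, Y) = -216*(-205) = 44280)
-236613/232241 + O(374, w)/(-436958) = -236613/232241 + 44280/(-436958) = -236613*1/232241 + 44280*(-1/436958) = -236613/232241 - 22140/218479 = -56836787367/50739781439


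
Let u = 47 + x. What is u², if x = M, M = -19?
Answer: 784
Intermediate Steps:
x = -19
u = 28 (u = 47 - 19 = 28)
u² = 28² = 784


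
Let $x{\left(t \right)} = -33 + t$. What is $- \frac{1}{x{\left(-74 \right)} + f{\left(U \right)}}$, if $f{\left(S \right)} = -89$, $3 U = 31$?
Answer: $\frac{1}{196} \approx 0.005102$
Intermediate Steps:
$U = \frac{31}{3}$ ($U = \frac{1}{3} \cdot 31 = \frac{31}{3} \approx 10.333$)
$- \frac{1}{x{\left(-74 \right)} + f{\left(U \right)}} = - \frac{1}{\left(-33 - 74\right) - 89} = - \frac{1}{-107 - 89} = - \frac{1}{-196} = \left(-1\right) \left(- \frac{1}{196}\right) = \frac{1}{196}$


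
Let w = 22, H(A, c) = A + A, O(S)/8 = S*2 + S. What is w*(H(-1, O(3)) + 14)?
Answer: 264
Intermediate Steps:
O(S) = 24*S (O(S) = 8*(S*2 + S) = 8*(2*S + S) = 8*(3*S) = 24*S)
H(A, c) = 2*A
w*(H(-1, O(3)) + 14) = 22*(2*(-1) + 14) = 22*(-2 + 14) = 22*12 = 264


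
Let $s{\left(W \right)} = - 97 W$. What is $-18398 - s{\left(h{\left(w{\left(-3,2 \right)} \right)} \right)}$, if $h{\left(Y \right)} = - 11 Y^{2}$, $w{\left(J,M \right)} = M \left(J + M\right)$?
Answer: $-22666$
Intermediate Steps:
$-18398 - s{\left(h{\left(w{\left(-3,2 \right)} \right)} \right)} = -18398 - - 97 \left(- 11 \left(2 \left(-3 + 2\right)\right)^{2}\right) = -18398 - - 97 \left(- 11 \left(2 \left(-1\right)\right)^{2}\right) = -18398 - - 97 \left(- 11 \left(-2\right)^{2}\right) = -18398 - - 97 \left(\left(-11\right) 4\right) = -18398 - \left(-97\right) \left(-44\right) = -18398 - 4268 = -22666$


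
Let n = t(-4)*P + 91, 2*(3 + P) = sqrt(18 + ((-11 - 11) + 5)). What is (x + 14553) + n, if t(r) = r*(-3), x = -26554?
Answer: -11940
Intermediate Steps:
P = -5/2 (P = -3 + sqrt(18 + ((-11 - 11) + 5))/2 = -3 + sqrt(18 + (-22 + 5))/2 = -3 + sqrt(18 - 17)/2 = -3 + sqrt(1)/2 = -3 + (1/2)*1 = -3 + 1/2 = -5/2 ≈ -2.5000)
t(r) = -3*r
n = 61 (n = -3*(-4)*(-5/2) + 91 = 12*(-5/2) + 91 = -30 + 91 = 61)
(x + 14553) + n = (-26554 + 14553) + 61 = -12001 + 61 = -11940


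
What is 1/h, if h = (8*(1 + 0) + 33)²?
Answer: 1/1681 ≈ 0.00059488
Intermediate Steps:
h = 1681 (h = (8*1 + 33)² = (8 + 33)² = 41² = 1681)
1/h = 1/1681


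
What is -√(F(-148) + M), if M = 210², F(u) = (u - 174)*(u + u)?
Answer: -2*√34853 ≈ -373.38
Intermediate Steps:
F(u) = 2*u*(-174 + u) (F(u) = (-174 + u)*(2*u) = 2*u*(-174 + u))
M = 44100
-√(F(-148) + M) = -√(2*(-148)*(-174 - 148) + 44100) = -√(2*(-148)*(-322) + 44100) = -√(95312 + 44100) = -√139412 = -2*√34853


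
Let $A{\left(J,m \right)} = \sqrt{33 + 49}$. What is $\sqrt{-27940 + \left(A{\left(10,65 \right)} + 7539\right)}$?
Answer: $\sqrt{-20401 + \sqrt{82}} \approx 142.8 i$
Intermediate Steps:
$A{\left(J,m \right)} = \sqrt{82}$
$\sqrt{-27940 + \left(A{\left(10,65 \right)} + 7539\right)} = \sqrt{-27940 + \left(\sqrt{82} + 7539\right)} = \sqrt{-27940 + \left(7539 + \sqrt{82}\right)} = \sqrt{-20401 + \sqrt{82}}$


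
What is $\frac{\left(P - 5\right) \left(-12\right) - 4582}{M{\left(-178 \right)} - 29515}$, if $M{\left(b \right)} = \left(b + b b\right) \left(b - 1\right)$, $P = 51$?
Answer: $\frac{5134}{5669089} \approx 0.00090561$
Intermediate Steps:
$M{\left(b \right)} = \left(-1 + b\right) \left(b + b^{2}\right)$ ($M{\left(b \right)} = \left(b + b^{2}\right) \left(-1 + b\right) = \left(-1 + b\right) \left(b + b^{2}\right)$)
$\frac{\left(P - 5\right) \left(-12\right) - 4582}{M{\left(-178 \right)} - 29515} = \frac{\left(51 - 5\right) \left(-12\right) - 4582}{\left(\left(-178\right)^{3} - -178\right) - 29515} = \frac{46 \left(-12\right) - 4582}{\left(-5639752 + 178\right) - 29515} = \frac{-552 - 4582}{-5639574 - 29515} = - \frac{5134}{-5669089} = \left(-5134\right) \left(- \frac{1}{5669089}\right) = \frac{5134}{5669089}$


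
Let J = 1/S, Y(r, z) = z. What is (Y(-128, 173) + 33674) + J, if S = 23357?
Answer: 790564380/23357 ≈ 33847.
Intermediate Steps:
J = 1/23357 ≈ 4.2814e-5
(Y(-128, 173) + 33674) + J = (173 + 33674) + 1/23357 = 33847 + 1/23357 = 790564380/23357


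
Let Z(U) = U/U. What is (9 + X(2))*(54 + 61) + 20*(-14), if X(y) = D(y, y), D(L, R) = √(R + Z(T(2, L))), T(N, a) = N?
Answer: 755 + 115*√3 ≈ 954.19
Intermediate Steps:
Z(U) = 1
D(L, R) = √(1 + R) (D(L, R) = √(R + 1) = √(1 + R))
X(y) = √(1 + y)
(9 + X(2))*(54 + 61) + 20*(-14) = (9 + √(1 + 2))*(54 + 61) + 20*(-14) = (9 + √3)*115 - 280 = (1035 + 115*√3) - 280 = 755 + 115*√3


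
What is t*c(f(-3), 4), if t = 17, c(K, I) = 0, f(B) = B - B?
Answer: 0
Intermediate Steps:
f(B) = 0
t*c(f(-3), 4) = 17*0 = 0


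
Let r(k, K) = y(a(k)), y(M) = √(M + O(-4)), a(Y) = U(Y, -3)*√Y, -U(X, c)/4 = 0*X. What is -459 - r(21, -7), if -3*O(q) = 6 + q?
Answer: -459 - I*√6/3 ≈ -459.0 - 0.8165*I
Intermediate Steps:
O(q) = -2 - q/3 (O(q) = -(6 + q)/3 = -2 - q/3)
U(X, c) = 0 (U(X, c) = -0*X = -4*0 = 0)
a(Y) = 0 (a(Y) = 0*√Y = 0)
y(M) = √(-⅔ + M) (y(M) = √(M + (-2 - ⅓*(-4))) = √(M + (-2 + 4/3)) = √(M - ⅔) = √(-⅔ + M))
r(k, K) = I*√6/3 (r(k, K) = √(-6 + 9*0)/3 = √(-6 + 0)/3 = √(-6)/3 = (I*√6)/3 = I*√6/3)
-459 - r(21, -7) = -459 - I*√6/3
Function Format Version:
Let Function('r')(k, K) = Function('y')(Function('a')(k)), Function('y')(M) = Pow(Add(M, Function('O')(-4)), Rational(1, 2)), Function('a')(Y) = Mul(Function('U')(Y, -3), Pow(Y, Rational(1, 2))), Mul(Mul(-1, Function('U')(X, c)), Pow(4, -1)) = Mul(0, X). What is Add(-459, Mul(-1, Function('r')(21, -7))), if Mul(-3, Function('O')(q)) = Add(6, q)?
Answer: Add(-459, Mul(Rational(-1, 3), I, Pow(6, Rational(1, 2)))) ≈ Add(-459.00, Mul(-0.81650, I))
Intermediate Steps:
Function('O')(q) = Add(-2, Mul(Rational(-1, 3), q)) (Function('O')(q) = Mul(Rational(-1, 3), Add(6, q)) = Add(-2, Mul(Rational(-1, 3), q)))
Function('U')(X, c) = 0 (Function('U')(X, c) = Mul(-4, Mul(0, X)) = Mul(-4, 0) = 0)
Function('a')(Y) = 0 (Function('a')(Y) = Mul(0, Pow(Y, Rational(1, 2))) = 0)
Function('y')(M) = Pow(Add(Rational(-2, 3), M), Rational(1, 2)) (Function('y')(M) = Pow(Add(M, Add(-2, Mul(Rational(-1, 3), -4))), Rational(1, 2)) = Pow(Add(M, Add(-2, Rational(4, 3))), Rational(1, 2)) = Pow(Add(M, Rational(-2, 3)), Rational(1, 2)) = Pow(Add(Rational(-2, 3), M), Rational(1, 2)))
Function('r')(k, K) = Mul(Rational(1, 3), I, Pow(6, Rational(1, 2))) (Function('r')(k, K) = Mul(Rational(1, 3), Pow(Add(-6, Mul(9, 0)), Rational(1, 2))) = Mul(Rational(1, 3), Pow(Add(-6, 0), Rational(1, 2))) = Mul(Rational(1, 3), Pow(-6, Rational(1, 2))) = Mul(Rational(1, 3), Mul(I, Pow(6, Rational(1, 2)))) = Mul(Rational(1, 3), I, Pow(6, Rational(1, 2))))
Add(-459, Mul(-1, Function('r')(21, -7))) = Add(-459, Mul(-1, Mul(Rational(1, 3), I, Pow(6, Rational(1, 2))))) = Add(-459, Mul(Rational(-1, 3), I, Pow(6, Rational(1, 2))))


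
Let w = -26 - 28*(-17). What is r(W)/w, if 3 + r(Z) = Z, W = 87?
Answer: 14/75 ≈ 0.18667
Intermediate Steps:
w = 450 (w = -26 + 476 = 450)
r(Z) = -3 + Z
r(W)/w = (-3 + 87)/450 = 84*(1/450) = 14/75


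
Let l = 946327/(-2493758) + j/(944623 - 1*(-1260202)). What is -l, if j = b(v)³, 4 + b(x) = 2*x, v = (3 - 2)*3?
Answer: 2086465477711/5498299982350 ≈ 0.37947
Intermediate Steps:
v = 3 (v = 1*3 = 3)
b(x) = -4 + 2*x
j = 8 (j = (-4 + 2*3)³ = (-4 + 6)³ = 2³ = 8)
l = -2086465477711/5498299982350 (l = 946327/(-2493758) + 8/(944623 - 1*(-1260202)) = 946327*(-1/2493758) + 8/(944623 + 1260202) = -946327/2493758 + 8/2204825 = -2086465477711/5498299982350 ≈ -0.37947)
-l = -1*(-2086465477711/5498299982350) = 2086465477711/5498299982350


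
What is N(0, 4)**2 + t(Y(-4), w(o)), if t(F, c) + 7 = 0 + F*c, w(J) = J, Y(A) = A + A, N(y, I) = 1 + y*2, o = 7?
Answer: -62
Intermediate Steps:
N(y, I) = 1 + 2*y
Y(A) = 2*A
t(F, c) = -7 + F*c (t(F, c) = -7 + (0 + F*c) = -7 + F*c)
N(0, 4)**2 + t(Y(-4), w(o)) = (1 + 2*0)**2 + (-7 + (2*(-4))*7) = (1 + 0)**2 + (-7 - 8*7) = 1**2 + (-7 - 56) = 1 - 63 = -62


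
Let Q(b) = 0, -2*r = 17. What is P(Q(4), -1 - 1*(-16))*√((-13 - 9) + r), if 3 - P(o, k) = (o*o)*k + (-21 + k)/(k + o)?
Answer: 17*I*√122/10 ≈ 18.777*I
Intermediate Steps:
r = -17/2 (r = -½*17 = -17/2 ≈ -8.5000)
P(o, k) = 3 - k*o² - (-21 + k)/(k + o) (P(o, k) = 3 - ((o*o)*k + (-21 + k)/(k + o)) = 3 - (o²*k + (-21 + k)/(k + o)) = 3 - (k*o² + (-21 + k)/(k + o)) = 3 + (-k*o² - (-21 + k)/(k + o)) = 3 - k*o² - (-21 + k)/(k + o))
P(Q(4), -1 - 1*(-16))*√((-13 - 9) + r) = ((21 + 2*(-1 - 1*(-16)) + 3*0 - 1*(-1 - 1*(-16))*0³ - 1*(-1 - 1*(-16))²*0²)/((-1 - 1*(-16)) + 0))*√((-13 - 9) - 17/2) = ((21 + 2*(-1 + 16) + 0 - 1*(-1 + 16)*0 - 1*(-1 + 16)²*0)/((-1 + 16) + 0))*√(-22 - 17/2) = ((21 + 2*15 + 0 - 1*15*0 - 1*15²*0)/(15 + 0))*√(-61/2) = ((21 + 30 + 0 + 0 - 1*225*0)/15)*(I*√122/2) = ((21 + 30 + 0 + 0 + 0)/15)*(I*√122/2) = ((1/15)*51)*(I*√122/2) = 17*(I*√122/2)/5 = 17*I*√122/10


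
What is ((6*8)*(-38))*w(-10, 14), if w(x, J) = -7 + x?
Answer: 31008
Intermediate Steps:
((6*8)*(-38))*w(-10, 14) = ((6*8)*(-38))*(-7 - 10) = (48*(-38))*(-17) = -1824*(-17) = 31008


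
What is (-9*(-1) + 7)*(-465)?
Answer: -7440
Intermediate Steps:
(-9*(-1) + 7)*(-465) = (9 + 7)*(-465) = 16*(-465) = -7440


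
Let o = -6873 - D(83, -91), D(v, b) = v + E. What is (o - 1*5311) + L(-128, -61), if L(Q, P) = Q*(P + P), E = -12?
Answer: 3361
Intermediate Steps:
D(v, b) = -12 + v (D(v, b) = v - 12 = -12 + v)
L(Q, P) = 2*P*Q (L(Q, P) = Q*(2*P) = 2*P*Q)
o = -6944 (o = -6873 - (-12 + 83) = -6873 - 1*71 = -6873 - 71 = -6944)
(o - 1*5311) + L(-128, -61) = (-6944 - 1*5311) + 2*(-61)*(-128) = (-6944 - 5311) + 15616 = -12255 + 15616 = 3361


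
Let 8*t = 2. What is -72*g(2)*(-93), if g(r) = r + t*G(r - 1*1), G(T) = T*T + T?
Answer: 16740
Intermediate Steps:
t = ¼ (t = (⅛)*2 = ¼ ≈ 0.25000)
G(T) = T + T² (G(T) = T² + T = T + T²)
g(r) = r + r*(-1 + r)/4 (g(r) = r + ((r - 1*1)*(1 + (r - 1*1)))/4 = r + ((r - 1)*(1 + (r - 1)))/4 = r + ((-1 + r)*(1 + (-1 + r)))/4 = r + ((-1 + r)*r)/4 = r + (r*(-1 + r))/4 = r + r*(-1 + r)/4)
-72*g(2)*(-93) = -18*2*(3 + 2)*(-93) = -18*2*5*(-93) = -72*5/2*(-93) = -180*(-93) = 16740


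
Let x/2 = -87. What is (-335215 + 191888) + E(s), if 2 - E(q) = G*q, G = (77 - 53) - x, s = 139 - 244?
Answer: -122535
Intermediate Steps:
x = -174 (x = 2*(-87) = -174)
s = -105
G = 198 (G = (77 - 53) - 1*(-174) = 24 + 174 = 198)
E(q) = 2 - 198*q
(-335215 + 191888) + E(s) = (-335215 + 191888) + (2 - 198*(-105)) = -143327 + (2 + 20790) = -143327 + 20792 = -122535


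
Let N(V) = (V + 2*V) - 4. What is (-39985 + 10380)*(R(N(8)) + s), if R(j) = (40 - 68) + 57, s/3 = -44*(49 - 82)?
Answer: -129817925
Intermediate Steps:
N(V) = -4 + 3*V (N(V) = 3*V - 4 = -4 + 3*V)
s = 4356 (s = 3*(-44*(49 - 82)) = 3*(-44*(-33)) = 3*1452 = 4356)
R(j) = 29 (R(j) = -28 + 57 = 29)
(-39985 + 10380)*(R(N(8)) + s) = (-39985 + 10380)*(29 + 4356) = -29605*4385 = -129817925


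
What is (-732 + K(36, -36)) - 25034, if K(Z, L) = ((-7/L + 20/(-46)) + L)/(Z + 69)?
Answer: -2240126047/86940 ≈ -25766.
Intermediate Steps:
K(Z, L) = (-10/23 + L - 7/L)/(69 + Z) (K(Z, L) = ((-7/L + 20*(-1/46)) + L)/(69 + Z) = ((-7/L - 10/23) + L)/(69 + Z) = ((-10/23 - 7/L) + L)/(69 + Z) = (-10/23 + L - 7/L)/(69 + Z))
(-732 + K(36, -36)) - 25034 = (-732 + (-7 + (-36)² - 10/23*(-36))/((-36)*(69 + 36))) - 25034 = (-732 - 1/36*(-7 + 1296 + 360/23)/105) - 25034 = (-732 - 1/36*1/105*30007/23) - 25034 = (-732 - 30007/86940) - 25034 = -63670087/86940 - 25034 = -2240126047/86940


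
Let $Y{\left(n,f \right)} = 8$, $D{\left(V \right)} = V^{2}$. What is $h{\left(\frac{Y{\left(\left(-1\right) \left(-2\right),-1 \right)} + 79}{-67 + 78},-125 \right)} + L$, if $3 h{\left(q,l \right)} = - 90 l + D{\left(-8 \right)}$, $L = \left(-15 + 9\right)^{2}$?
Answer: $\frac{11422}{3} \approx 3807.3$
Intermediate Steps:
$L = 36$ ($L = \left(-6\right)^{2} = 36$)
$h{\left(q,l \right)} = \frac{64}{3} - 30 l$ ($h{\left(q,l \right)} = \frac{- 90 l + \left(-8\right)^{2}}{3} = \frac{- 90 l + 64}{3} = \frac{64 - 90 l}{3} = \frac{64}{3} - 30 l$)
$h{\left(\frac{Y{\left(\left(-1\right) \left(-2\right),-1 \right)} + 79}{-67 + 78},-125 \right)} + L = \left(\frac{64}{3} - -3750\right) + 36 = \left(\frac{64}{3} + 3750\right) + 36 = \frac{11314}{3} + 36 = \frac{11422}{3}$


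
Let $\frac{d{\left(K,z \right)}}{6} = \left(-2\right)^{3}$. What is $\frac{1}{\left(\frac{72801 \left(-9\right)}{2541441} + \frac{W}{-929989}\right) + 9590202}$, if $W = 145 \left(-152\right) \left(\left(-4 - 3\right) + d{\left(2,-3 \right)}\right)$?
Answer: $\frac{787837391383}{7555518496492048399} \approx 1.0427 \cdot 10^{-7}$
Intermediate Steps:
$d{\left(K,z \right)} = -48$ ($d{\left(K,z \right)} = 6 \left(-2\right)^{3} = 6 \left(-8\right) = -48$)
$W = 1212200$ ($W = 145 \left(-152\right) \left(\left(-4 - 3\right) - 48\right) = - 22040 \left(-7 - 48\right) = \left(-22040\right) \left(-55\right) = 1212200$)
$\frac{1}{\left(\frac{72801 \left(-9\right)}{2541441} + \frac{W}{-929989}\right) + 9590202} = \frac{1}{\left(\frac{72801 \left(-9\right)}{2541441} + \frac{1212200}{-929989}\right) + 9590202} = \frac{1}{\left(\left(-655209\right) \frac{1}{2541441} + 1212200 \left(- \frac{1}{929989}\right)\right) + 9590202} = \frac{1}{\left(- \frac{218403}{847147} - \frac{1212200}{929989}\right) + 9590202} = \frac{1}{- \frac{1230023980967}{787837391383} + 9590202} = \frac{1}{\frac{7555518496492048399}{787837391383}} = \frac{787837391383}{7555518496492048399}$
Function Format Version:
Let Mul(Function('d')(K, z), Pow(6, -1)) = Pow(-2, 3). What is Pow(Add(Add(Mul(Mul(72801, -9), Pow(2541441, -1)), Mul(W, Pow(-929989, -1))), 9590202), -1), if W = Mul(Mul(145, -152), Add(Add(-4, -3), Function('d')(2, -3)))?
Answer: Rational(787837391383, 7555518496492048399) ≈ 1.0427e-7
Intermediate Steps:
Function('d')(K, z) = -48 (Function('d')(K, z) = Mul(6, Pow(-2, 3)) = Mul(6, -8) = -48)
W = 1212200 (W = Mul(Mul(145, -152), Add(Add(-4, -3), -48)) = Mul(-22040, Add(-7, -48)) = Mul(-22040, -55) = 1212200)
Pow(Add(Add(Mul(Mul(72801, -9), Pow(2541441, -1)), Mul(W, Pow(-929989, -1))), 9590202), -1) = Pow(Add(Add(Mul(Mul(72801, -9), Pow(2541441, -1)), Mul(1212200, Pow(-929989, -1))), 9590202), -1) = Pow(Add(Add(Mul(-655209, Rational(1, 2541441)), Mul(1212200, Rational(-1, 929989))), 9590202), -1) = Pow(Add(Add(Rational(-218403, 847147), Rational(-1212200, 929989)), 9590202), -1) = Pow(Add(Rational(-1230023980967, 787837391383), 9590202), -1) = Pow(Rational(7555518496492048399, 787837391383), -1) = Rational(787837391383, 7555518496492048399)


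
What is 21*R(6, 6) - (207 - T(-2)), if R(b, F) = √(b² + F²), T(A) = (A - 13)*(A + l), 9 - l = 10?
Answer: -162 + 126*√2 ≈ 16.191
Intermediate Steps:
l = -1 (l = 9 - 1*10 = 9 - 10 = -1)
T(A) = (-1 + A)*(-13 + A) (T(A) = (A - 13)*(A - 1) = (-13 + A)*(-1 + A) = (-1 + A)*(-13 + A))
R(b, F) = √(F² + b²)
21*R(6, 6) - (207 - T(-2)) = 21*√(6² + 6²) - (207 - (13 + (-2)² - 14*(-2))) = 21*√(36 + 36) - (207 - (13 + 4 + 28)) = 21*√72 - (207 - 1*45) = 21*(6*√2) - (207 - 45) = 126*√2 - 1*162 = 126*√2 - 162 = -162 + 126*√2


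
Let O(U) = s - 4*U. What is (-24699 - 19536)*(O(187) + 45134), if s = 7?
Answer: -1963724355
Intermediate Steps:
O(U) = 7 - 4*U
(-24699 - 19536)*(O(187) + 45134) = (-24699 - 19536)*((7 - 4*187) + 45134) = -44235*((7 - 748) + 45134) = -44235*(-741 + 45134) = -44235*44393 = -1963724355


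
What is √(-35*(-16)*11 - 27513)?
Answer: I*√21353 ≈ 146.13*I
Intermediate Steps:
√(-35*(-16)*11 - 27513) = √(560*11 - 27513) = √(6160 - 27513) = √(-21353) = I*√21353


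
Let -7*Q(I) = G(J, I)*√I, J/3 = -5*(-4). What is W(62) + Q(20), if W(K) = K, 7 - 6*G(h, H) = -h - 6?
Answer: 62 - 73*√5/21 ≈ 54.227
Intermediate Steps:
J = 60 (J = 3*(-5*(-4)) = 3*20 = 60)
G(h, H) = 13/6 + h/6 (G(h, H) = 7/6 - (-h - 6)/6 = 7/6 - (-6 - h)/6 = 7/6 + (1 + h/6) = 13/6 + h/6)
Q(I) = -73*√I/42 (Q(I) = -(13/6 + (⅙)*60)*√I/7 = -(13/6 + 10)*√I/7 = -73*√I/42)
W(62) + Q(20) = 62 - 73*√5/21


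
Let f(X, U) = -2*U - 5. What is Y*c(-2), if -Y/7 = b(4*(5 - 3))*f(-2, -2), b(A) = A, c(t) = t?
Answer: -112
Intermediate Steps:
f(X, U) = -5 - 2*U
Y = 56 (Y = -7*4*(5 - 3)*(-5 - 2*(-2)) = -7*4*2*(-5 + 4) = -56*(-1) = -7*(-8) = 56)
Y*c(-2) = 56*(-2) = -112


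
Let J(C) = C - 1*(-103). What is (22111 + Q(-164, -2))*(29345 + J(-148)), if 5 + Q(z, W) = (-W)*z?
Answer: 638095400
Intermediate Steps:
J(C) = 103 + C (J(C) = C + 103 = 103 + C)
Q(z, W) = -5 - W*z (Q(z, W) = -5 + (-W)*z = -5 - W*z)
(22111 + Q(-164, -2))*(29345 + J(-148)) = (22111 + (-5 - 1*(-2)*(-164)))*(29345 + (103 - 148)) = (22111 + (-5 - 328))*(29345 - 45) = (22111 - 333)*29300 = 21778*29300 = 638095400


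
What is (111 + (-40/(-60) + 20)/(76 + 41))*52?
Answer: 156092/27 ≈ 5781.2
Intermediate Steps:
(111 + (-40/(-60) + 20)/(76 + 41))*52 = (111 + (-40*(-1/60) + 20)/117)*52 = (111 + (⅔ + 20)*(1/117))*52 = (111 + (62/3)*(1/117))*52 = (111 + 62/351)*52 = (39023/351)*52 = 156092/27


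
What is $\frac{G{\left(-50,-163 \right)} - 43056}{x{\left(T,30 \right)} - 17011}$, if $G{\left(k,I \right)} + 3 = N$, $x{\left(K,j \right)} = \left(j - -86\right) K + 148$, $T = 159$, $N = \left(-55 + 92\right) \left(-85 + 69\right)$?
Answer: $- \frac{43651}{1581} \approx -27.61$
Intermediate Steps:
$N = -592$ ($N = 37 \left(-16\right) = -592$)
$x{\left(K,j \right)} = 148 + K \left(86 + j\right)$ ($x{\left(K,j \right)} = \left(j + 86\right) K + 148 = \left(86 + j\right) K + 148 = K \left(86 + j\right) + 148 = 148 + K \left(86 + j\right)$)
$G{\left(k,I \right)} = -595$ ($G{\left(k,I \right)} = -3 - 592 = -595$)
$\frac{G{\left(-50,-163 \right)} - 43056}{x{\left(T,30 \right)} - 17011} = \frac{-595 - 43056}{\left(148 + 86 \cdot 159 + 159 \cdot 30\right) - 17011} = - \frac{43651}{\left(148 + 13674 + 4770\right) - 17011} = - \frac{43651}{18592 - 17011} = - \frac{43651}{1581}$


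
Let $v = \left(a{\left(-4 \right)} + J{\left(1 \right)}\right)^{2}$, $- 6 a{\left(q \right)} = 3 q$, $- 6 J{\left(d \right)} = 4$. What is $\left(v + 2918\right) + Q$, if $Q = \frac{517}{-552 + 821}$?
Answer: $\frac{7073435}{2421} \approx 2921.7$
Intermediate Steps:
$J{\left(d \right)} = - \frac{2}{3}$ ($J{\left(d \right)} = \left(- \frac{1}{6}\right) 4 = - \frac{2}{3}$)
$a{\left(q \right)} = - \frac{q}{2}$ ($a{\left(q \right)} = - \frac{3 q}{6} = - \frac{q}{2}$)
$v = \frac{16}{9}$ ($v = \left(\left(- \frac{1}{2}\right) \left(-4\right) - \frac{2}{3}\right)^{2} = \left(2 - \frac{2}{3}\right)^{2} = \left(\frac{4}{3}\right)^{2} = \frac{16}{9} \approx 1.7778$)
$Q = \frac{517}{269} \approx 1.9219$
$\left(v + 2918\right) + Q = \left(\frac{16}{9} + 2918\right) + \frac{517}{269} = \frac{26278}{9} + \frac{517}{269} = \frac{7073435}{2421}$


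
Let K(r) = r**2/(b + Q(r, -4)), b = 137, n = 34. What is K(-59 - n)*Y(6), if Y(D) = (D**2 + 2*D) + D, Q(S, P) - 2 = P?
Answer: 17298/5 ≈ 3459.6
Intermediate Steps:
Q(S, P) = 2 + P
Y(D) = D**2 + 3*D
K(r) = r**2/135 (K(r) = r**2/(137 + (2 - 4)) = r**2/(137 - 2) = r**2/135)
K(-59 - n)*Y(6) = ((-59 - 1*34)**2/135)*(6*(3 + 6)) = ((-59 - 34)**2/135)*(6*9) = ((1/135)*(-93)**2)*54 = ((1/135)*8649)*54 = (961/15)*54 = 17298/5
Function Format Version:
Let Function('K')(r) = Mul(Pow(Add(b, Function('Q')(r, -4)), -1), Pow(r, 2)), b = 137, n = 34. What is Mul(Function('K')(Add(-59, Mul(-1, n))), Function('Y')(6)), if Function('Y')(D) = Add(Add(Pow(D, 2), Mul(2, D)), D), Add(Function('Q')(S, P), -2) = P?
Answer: Rational(17298, 5) ≈ 3459.6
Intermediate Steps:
Function('Q')(S, P) = Add(2, P)
Function('Y')(D) = Add(Pow(D, 2), Mul(3, D))
Function('K')(r) = Mul(Rational(1, 135), Pow(r, 2)) (Function('K')(r) = Mul(Pow(Add(137, Add(2, -4)), -1), Pow(r, 2)) = Mul(Pow(Add(137, -2), -1), Pow(r, 2)) = Mul(Pow(135, -1), Pow(r, 2)) = Mul(Rational(1, 135), Pow(r, 2)))
Mul(Function('K')(Add(-59, Mul(-1, n))), Function('Y')(6)) = Mul(Mul(Rational(1, 135), Pow(Add(-59, Mul(-1, 34)), 2)), Mul(6, Add(3, 6))) = Mul(Mul(Rational(1, 135), Pow(Add(-59, -34), 2)), Mul(6, 9)) = Mul(Mul(Rational(1, 135), Pow(-93, 2)), 54) = Mul(Mul(Rational(1, 135), 8649), 54) = Mul(Rational(961, 15), 54) = Rational(17298, 5)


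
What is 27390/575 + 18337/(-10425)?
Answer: 10999879/239775 ≈ 45.876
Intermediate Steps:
27390/575 + 18337/(-10425) = 27390*(1/575) + 18337*(-1/10425) = 5478/115 - 18337/10425 = 10999879/239775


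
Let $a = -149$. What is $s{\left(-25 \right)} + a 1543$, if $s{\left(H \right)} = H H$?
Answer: $-229282$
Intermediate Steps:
$s{\left(H \right)} = H^{2}$
$s{\left(-25 \right)} + a 1543 = \left(-25\right)^{2} - 229907 = 625 - 229907 = -229282$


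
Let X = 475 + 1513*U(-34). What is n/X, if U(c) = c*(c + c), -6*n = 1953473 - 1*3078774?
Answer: 1125301/20991186 ≈ 0.053608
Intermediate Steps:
n = 1125301/6 (n = -(1953473 - 1*3078774)/6 = -(1953473 - 3078774)/6 = -1/6*(-1125301) = 1125301/6 ≈ 1.8755e+5)
U(c) = 2*c**2 (U(c) = c*(2*c) = 2*c**2)
X = 3498531 (X = 475 + 1513*(2*(-34)**2) = 475 + 1513*(2*1156) = 475 + 1513*2312 = 475 + 3498056 = 3498531)
n/X = (1125301/6)/3498531 = (1125301/6)*(1/3498531) = 1125301/20991186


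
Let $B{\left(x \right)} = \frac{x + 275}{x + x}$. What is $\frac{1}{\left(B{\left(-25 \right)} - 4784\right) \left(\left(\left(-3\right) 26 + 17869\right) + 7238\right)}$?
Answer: $- \frac{1}{119863881} \approx -8.3428 \cdot 10^{-9}$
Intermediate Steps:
$B{\left(x \right)} = \frac{275 + x}{2 x}$
$\frac{1}{\left(B{\left(-25 \right)} - 4784\right) \left(\left(\left(-3\right) 26 + 17869\right) + 7238\right)} = \frac{1}{\left(\frac{275 - 25}{2 \left(-25\right)} - 4784\right) \left(\left(\left(-3\right) 26 + 17869\right) + 7238\right)} = \frac{1}{\left(\frac{1}{2} \left(- \frac{1}{25}\right) 250 - 4784\right) \left(\left(-78 + 17869\right) + 7238\right)} = \frac{1}{\left(-5 - 4784\right) \left(17791 + 7238\right)} = \frac{1}{\left(-4789\right) 25029} = \left(- \frac{1}{4789}\right) \frac{1}{25029} = - \frac{1}{119863881}$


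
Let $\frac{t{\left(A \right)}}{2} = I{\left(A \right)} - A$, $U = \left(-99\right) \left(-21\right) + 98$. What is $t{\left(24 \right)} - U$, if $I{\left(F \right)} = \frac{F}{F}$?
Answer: $-2223$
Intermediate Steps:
$U = 2177$ ($U = 2079 + 98 = 2177$)
$I{\left(F \right)} = 1$
$t{\left(A \right)} = 2 - 2 A$ ($t{\left(A \right)} = 2 \left(1 - A\right) = 2 - 2 A$)
$t{\left(24 \right)} - U = \left(2 - 48\right) - 2177 = -46 - 2177 = -2223$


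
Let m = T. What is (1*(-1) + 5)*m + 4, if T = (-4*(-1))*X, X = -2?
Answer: -28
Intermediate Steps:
T = -8 (T = -4*(-1)*(-2) = 4*(-2) = -8)
m = -8
(1*(-1) + 5)*m + 4 = (1*(-1) + 5)*(-8) + 4 = (-1 + 5)*(-8) + 4 = 4*(-8) + 4 = -32 + 4 = -28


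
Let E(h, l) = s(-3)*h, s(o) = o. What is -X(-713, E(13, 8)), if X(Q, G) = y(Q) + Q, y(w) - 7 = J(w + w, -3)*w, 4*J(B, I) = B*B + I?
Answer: 1449869073/4 ≈ 3.6247e+8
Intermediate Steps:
J(B, I) = I/4 + B**2/4 (J(B, I) = (B*B + I)/4 = (B**2 + I)/4 = (I + B**2)/4 = I/4 + B**2/4)
E(h, l) = -3*h
y(w) = 7 + w*(-3/4 + w**2) (y(w) = 7 + ((1/4)*(-3) + (w + w)**2/4)*w = 7 + (-3/4 + (2*w)**2/4)*w = 7 + (-3/4 + (4*w**2)/4)*w = 7 + (-3/4 + w**2)*w = 7 + w*(-3/4 + w**2))
X(Q, G) = 7 + Q**3 + Q/4 (X(Q, G) = (7 + Q**3 - 3*Q/4) + Q = 7 + Q**3 + Q/4)
-X(-713, E(13, 8)) = -(7 + (-713)**3 + (1/4)*(-713)) = -(7 - 362467097 - 713/4) = -1*(-1449869073/4) = 1449869073/4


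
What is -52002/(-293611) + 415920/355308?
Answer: 11716284478/8693528099 ≈ 1.3477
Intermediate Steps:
-52002/(-293611) + 415920/355308 = -52002*(-1/293611) + 415920*(1/355308) = 52002/293611 + 34660/29609 = 11716284478/8693528099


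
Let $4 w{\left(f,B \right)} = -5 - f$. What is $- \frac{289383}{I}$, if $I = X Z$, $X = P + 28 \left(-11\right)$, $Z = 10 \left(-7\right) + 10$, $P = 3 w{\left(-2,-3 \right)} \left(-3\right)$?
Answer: $- \frac{96461}{6025} \approx -16.01$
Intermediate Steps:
$w{\left(f,B \right)} = - \frac{5}{4} - \frac{f}{4}$ ($w{\left(f,B \right)} = \frac{-5 - f}{4} = - \frac{5}{4} - \frac{f}{4}$)
$P = \frac{27}{4}$ ($P = 3 \left(- \frac{5}{4} - - \frac{1}{2}\right) \left(-3\right) = 3 \left(- \frac{5}{4} + \frac{1}{2}\right) \left(-3\right) = 3 \left(- \frac{3}{4}\right) \left(-3\right) = \left(- \frac{9}{4}\right) \left(-3\right) = \frac{27}{4} \approx 6.75$)
$Z = -60$ ($Z = -70 + 10 = -60$)
$X = - \frac{1205}{4}$ ($X = \frac{27}{4} + 28 \left(-11\right) = \frac{27}{4} - 308 = - \frac{1205}{4} \approx -301.25$)
$I = 18075$ ($I = \left(- \frac{1205}{4}\right) \left(-60\right) = 18075$)
$- \frac{289383}{I} = - \frac{289383}{18075} = \left(-289383\right) \frac{1}{18075} = - \frac{96461}{6025}$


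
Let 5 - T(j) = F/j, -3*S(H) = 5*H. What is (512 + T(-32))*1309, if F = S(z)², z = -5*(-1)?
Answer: 195722989/288 ≈ 6.7959e+5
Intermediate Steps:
z = 5
S(H) = -5*H/3
F = 625/9 (F = (-5/3*5)² = (-25/3)² = 625/9 ≈ 69.444)
T(j) = 5 - 625/(9*j)
(512 + T(-32))*1309 = (512 + (5 - 625/9/(-32)))*1309 = (512 + (5 - 625/9*(-1/32)))*1309 = (512 + (5 + 625/288))*1309 = (512 + 2065/288)*1309 = (149521/288)*1309 = 195722989/288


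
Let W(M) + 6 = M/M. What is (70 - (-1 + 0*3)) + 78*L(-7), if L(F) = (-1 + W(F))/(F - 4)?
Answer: 1249/11 ≈ 113.55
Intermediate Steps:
W(M) = -5 (W(M) = -6 + M/M = -6 + 1 = -5)
L(F) = -6/(-4 + F) (L(F) = (-1 - 5)/(F - 4) = -6/(-4 + F))
(70 - (-1 + 0*3)) + 78*L(-7) = (70 - (-1 + 0*3)) + 78*(-6/(-4 - 7)) = (70 - (-1 + 0)) + 78*(-6/(-11)) = (70 - 1*(-1)) + 78*(-6*(-1/11)) = (70 + 1) + 78*(6/11) = 71 + 468/11 = 1249/11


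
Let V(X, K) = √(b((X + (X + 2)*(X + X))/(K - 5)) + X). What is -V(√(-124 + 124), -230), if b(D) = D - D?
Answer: 0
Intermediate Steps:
b(D) = 0
V(X, K) = √X (V(X, K) = √(0 + X) = √X)
-V(√(-124 + 124), -230) = -√(√(-124 + 124)) = -√(√0) = -√0 = -1*0 = 0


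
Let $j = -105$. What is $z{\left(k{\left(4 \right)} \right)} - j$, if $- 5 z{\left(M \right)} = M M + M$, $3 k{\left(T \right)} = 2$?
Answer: $\frac{943}{9} \approx 104.78$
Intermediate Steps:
$k{\left(T \right)} = \frac{2}{3}$ ($k{\left(T \right)} = \frac{1}{3} \cdot 2 = \frac{2}{3}$)
$z{\left(M \right)} = - \frac{M}{5} - \frac{M^{2}}{5}$ ($z{\left(M \right)} = - \frac{M M + M}{5} = - \frac{M^{2} + M}{5} = - \frac{M + M^{2}}{5} = - \frac{M}{5} - \frac{M^{2}}{5}$)
$z{\left(k{\left(4 \right)} \right)} - j = \left(- \frac{1}{5}\right) \frac{2}{3} \left(1 + \frac{2}{3}\right) - -105 = \left(- \frac{1}{5}\right) \frac{2}{3} \cdot \frac{5}{3} + 105 = - \frac{2}{9} + 105 = \frac{943}{9}$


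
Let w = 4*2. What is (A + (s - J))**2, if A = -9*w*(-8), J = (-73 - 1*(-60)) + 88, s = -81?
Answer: 176400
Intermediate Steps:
w = 8
J = 75 (J = (-73 + 60) + 88 = -13 + 88 = 75)
A = 576 (A = -9*8*(-8) = -72*(-8) = 576)
(A + (s - J))**2 = (576 + (-81 - 1*75))**2 = (576 + (-81 - 75))**2 = (576 - 156)**2 = 420**2 = 176400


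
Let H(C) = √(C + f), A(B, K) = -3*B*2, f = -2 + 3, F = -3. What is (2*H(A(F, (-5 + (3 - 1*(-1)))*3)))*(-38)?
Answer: -76*√19 ≈ -331.28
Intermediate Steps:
f = 1
A(B, K) = -6*B
H(C) = √(1 + C) (H(C) = √(C + 1) = √(1 + C))
(2*H(A(F, (-5 + (3 - 1*(-1)))*3)))*(-38) = (2*√(1 - 6*(-3)))*(-38) = (2*√(1 + 18))*(-38) = (2*√19)*(-38) = -76*√19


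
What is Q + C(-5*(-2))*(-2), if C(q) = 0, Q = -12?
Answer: -12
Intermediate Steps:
Q + C(-5*(-2))*(-2) = -12 + 0*(-2) = -12 + 0 = -12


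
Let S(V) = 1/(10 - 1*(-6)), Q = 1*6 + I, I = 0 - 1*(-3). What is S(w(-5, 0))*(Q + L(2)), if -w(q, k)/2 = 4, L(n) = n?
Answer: 11/16 ≈ 0.68750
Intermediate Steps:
w(q, k) = -8 (w(q, k) = -2*4 = -8)
I = 3 (I = 0 + 3 = 3)
Q = 9 (Q = 1*6 + 3 = 6 + 3 = 9)
S(V) = 1/16 (S(V) = 1/(10 + 6) = 1/16)
S(w(-5, 0))*(Q + L(2)) = (9 + 2)/16 = (1/16)*11 = 11/16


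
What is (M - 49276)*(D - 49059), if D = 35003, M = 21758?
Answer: 386793008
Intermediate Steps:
(M - 49276)*(D - 49059) = (21758 - 49276)*(35003 - 49059) = -27518*(-14056) = 386793008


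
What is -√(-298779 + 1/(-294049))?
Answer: -2*I*√131805463174543/42007 ≈ -546.61*I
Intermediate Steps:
-√(-298779 + 1/(-294049)) = -√(-298779 - 1/294049) = -√(-87855666172/294049) = -2*I*√131805463174543/42007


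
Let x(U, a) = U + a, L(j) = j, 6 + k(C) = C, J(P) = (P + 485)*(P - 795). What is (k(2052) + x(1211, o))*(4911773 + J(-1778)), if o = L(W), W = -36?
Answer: 26536730302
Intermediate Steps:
J(P) = (-795 + P)*(485 + P) (J(P) = (485 + P)*(-795 + P) = (-795 + P)*(485 + P))
k(C) = -6 + C
o = -36
(k(2052) + x(1211, o))*(4911773 + J(-1778)) = ((-6 + 2052) + (1211 - 36))*(4911773 + (-385575 + (-1778)² - 310*(-1778))) = (2046 + 1175)*(4911773 + (-385575 + 3161284 + 551180)) = 3221*(4911773 + 3326889) = 3221*8238662 = 26536730302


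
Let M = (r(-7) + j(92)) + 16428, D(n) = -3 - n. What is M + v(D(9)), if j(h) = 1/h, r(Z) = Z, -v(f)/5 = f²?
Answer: 1444493/92 ≈ 15701.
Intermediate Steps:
v(f) = -5*f²
M = 1510733/92 (M = (-7 + 1/92) + 16428 = -643/92 + 16428 = 1510733/92 ≈ 16421.)
M + v(D(9)) = 1510733/92 - 5*(-3 - 1*9)² = 1510733/92 - 5*(-3 - 9)² = 1510733/92 - 5*(-12)² = 1510733/92 - 5*144 = 1510733/92 - 720 = 1444493/92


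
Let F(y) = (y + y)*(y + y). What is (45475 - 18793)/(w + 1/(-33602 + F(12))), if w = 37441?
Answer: 881199732/1236526465 ≈ 0.71264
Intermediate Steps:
F(y) = 4*y² (F(y) = (2*y)*(2*y) = 4*y²)
(45475 - 18793)/(w + 1/(-33602 + F(12))) = (45475 - 18793)/(37441 + 1/(-33602 + 4*12²)) = 26682/(37441 + 1/(-33602 + 4*144)) = 26682/(37441 + 1/(-33602 + 576)) = 26682/(37441 + 1/(-33026)) = 26682/(37441 - 1/33026) = 26682/(1236526465/33026) = 26682*(33026/1236526465) = 881199732/1236526465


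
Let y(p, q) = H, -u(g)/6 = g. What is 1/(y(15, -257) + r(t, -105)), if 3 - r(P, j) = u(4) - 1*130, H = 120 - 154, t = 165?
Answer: 1/123 ≈ 0.0081301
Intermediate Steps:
u(g) = -6*g
H = -34
y(p, q) = -34
r(P, j) = 157 (r(P, j) = 3 - (-6*4 - 1*130) = 3 - (-24 - 130) = 3 - 1*(-154) = 3 + 154 = 157)
1/(y(15, -257) + r(t, -105)) = 1/(-34 + 157) = 1/123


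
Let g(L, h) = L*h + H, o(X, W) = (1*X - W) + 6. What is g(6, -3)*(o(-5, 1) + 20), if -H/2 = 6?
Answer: -600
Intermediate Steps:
H = -12 (H = -2*6 = -12)
o(X, W) = 6 + X - W (o(X, W) = (X - W) + 6 = 6 + X - W)
g(L, h) = -12 + L*h (g(L, h) = L*h - 12 = -12 + L*h)
g(6, -3)*(o(-5, 1) + 20) = (-12 + 6*(-3))*((6 - 5 - 1*1) + 20) = (-12 - 18)*((6 - 5 - 1) + 20) = -30*(0 + 20) = -30*20 = -600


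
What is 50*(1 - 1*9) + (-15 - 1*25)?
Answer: -440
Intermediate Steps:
50*(1 - 1*9) + (-15 - 1*25) = 50*(1 - 9) + (-15 - 25) = 50*(-8) - 40 = -400 - 40 = -440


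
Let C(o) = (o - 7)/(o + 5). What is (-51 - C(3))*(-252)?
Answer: 12726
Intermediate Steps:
C(o) = (-7 + o)/(5 + o)
(-51 - C(3))*(-252) = (-51 - (-7 + 3)/(5 + 3))*(-252) = (-51 - (-4)/8)*(-252) = (-51 - 1*(-1/2))*(-252) = (-51 + 1/2)*(-252) = -101/2*(-252) = 12726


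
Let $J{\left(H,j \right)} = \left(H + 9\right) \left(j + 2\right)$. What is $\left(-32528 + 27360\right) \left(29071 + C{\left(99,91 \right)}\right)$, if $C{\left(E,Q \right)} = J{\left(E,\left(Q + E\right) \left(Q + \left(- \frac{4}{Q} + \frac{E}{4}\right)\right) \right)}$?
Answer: $- \frac{1130372489936}{91} \approx -1.2422 \cdot 10^{10}$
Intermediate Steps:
$J{\left(H,j \right)} = \left(2 + j\right) \left(9 + H\right)$ ($J{\left(H,j \right)} = \left(9 + H\right) \left(2 + j\right) = \left(2 + j\right) \left(9 + H\right)$)
$C{\left(E,Q \right)} = 18 + 2 E + 9 \left(E + Q\right) \left(Q - \frac{4}{Q} + \frac{E}{4}\right) + E \left(E + Q\right) \left(Q - \frac{4}{Q} + \frac{E}{4}\right)$ ($C{\left(E,Q \right)} = 18 + 2 E + 9 \left(Q + E\right) \left(Q + \left(- \frac{4}{Q} + \frac{E}{4}\right)\right) + E \left(Q + E\right) \left(Q + \left(- \frac{4}{Q} + \frac{E}{4}\right)\right) = 18 + 2 E + 9 \left(E + Q\right) \left(Q + \left(- \frac{4}{Q} + E \frac{1}{4}\right)\right) + E \left(E + Q\right) \left(Q + \left(- \frac{4}{Q} + E \frac{1}{4}\right)\right) = 18 + 2 E + 9 \left(E + Q\right) \left(Q + \left(- \frac{4}{Q} + \frac{E}{4}\right)\right) + E \left(E + Q\right) \left(Q + \left(- \frac{4}{Q} + \frac{E}{4}\right)\right) = 18 + 2 E + 9 \left(E + Q\right) \left(Q - \frac{4}{Q} + \frac{E}{4}\right) + E \left(E + Q\right) \left(Q - \frac{4}{Q} + \frac{E}{4}\right)$)
$\left(-32528 + 27360\right) \left(29071 + C{\left(99,91 \right)}\right) = \left(-32528 + 27360\right) \left(29071 + \frac{\left(-144\right) 99 + 99 \left(\left(-16\right) 99 + 91 \left(-16 + 99^{2} + 4 \cdot 91^{2} + 5 \cdot 99 \cdot 91\right)\right) + 8 \cdot 91 \left(9 + 99\right) + 9 \cdot 91 \left(-16 + 99^{2} + 4 \cdot 91^{2} + 5 \cdot 99 \cdot 91\right)}{4 \cdot 91}\right) = - 5168 \left(29071 + \frac{1}{4} \cdot \frac{1}{91} \left(-14256 + 99 \left(-1584 + 91 \left(-16 + 9801 + 4 \cdot 8281 + 45045\right)\right) + 8 \cdot 91 \cdot 108 + 9 \cdot 91 \left(-16 + 9801 + 4 \cdot 8281 + 45045\right)\right)\right) = - 5168 \left(29071 + \frac{1}{4} \cdot \frac{1}{91} \left(-14256 + 99 \left(-1584 + 91 \left(-16 + 9801 + 33124 + 45045\right)\right) + 78624 + 9 \cdot 91 \left(-16 + 9801 + 33124 + 45045\right)\right)\right) = - 5168 \left(29071 + \frac{1}{4} \cdot \frac{1}{91} \left(-14256 + 99 \left(-1584 + 91 \cdot 87954\right) + 78624 + 9 \cdot 91 \cdot 87954\right)\right) = - 5168 \left(29071 + \frac{1}{4} \cdot \frac{1}{91} \left(-14256 + 99 \left(-1584 + 8003814\right) + 78624 + 72034326\right)\right) = - 5168 \left(29071 + \frac{1}{4} \cdot \frac{1}{91} \left(-14256 + 99 \cdot 8002230 + 78624 + 72034326\right)\right) = - 5168 \left(29071 + \frac{1}{4} \cdot \frac{1}{91} \left(-14256 + 792220770 + 78624 + 72034326\right)\right) = - 5168 \left(29071 + \frac{1}{4} \cdot \frac{1}{91} \cdot 864319464\right) = - 5168 \left(29071 + \frac{216079866}{91}\right) = \left(-5168\right) \frac{218725327}{91} = - \frac{1130372489936}{91}$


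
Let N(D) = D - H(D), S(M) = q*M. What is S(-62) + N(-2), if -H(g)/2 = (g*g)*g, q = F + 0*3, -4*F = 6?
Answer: 75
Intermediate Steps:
F = -3/2 (F = -¼*6 = -3/2 ≈ -1.5000)
q = -3/2 (q = -3/2 + 0*3 = -3/2 + 0 = -3/2 ≈ -1.5000)
S(M) = -3*M/2
H(g) = -2*g³ (H(g) = -2*g*g*g = -2*g²*g = -2*g³)
N(D) = D + 2*D³ (N(D) = D - (-2)*D³ = D + 2*D³)
S(-62) + N(-2) = -3/2*(-62) + (-2 + 2*(-2)³) = 93 + (-2 + 2*(-8)) = 93 + (-2 - 16) = 93 - 18 = 75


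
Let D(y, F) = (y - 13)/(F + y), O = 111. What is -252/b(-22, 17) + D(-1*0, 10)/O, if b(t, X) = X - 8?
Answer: -31093/1110 ≈ -28.012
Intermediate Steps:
b(t, X) = -8 + X
D(y, F) = (-13 + y)/(F + y)
-252/b(-22, 17) + D(-1*0, 10)/O = -252/(-8 + 17) + ((-13 - 1*0)/(10 - 1*0))/111 = -252/9 + ((-13 + 0)/(10 + 0))*(1/111) = -252*1/9 + (-13/10)*(1/111) = -28 + ((1/10)*(-13))*(1/111) = -28 - 13/10*1/111 = -28 - 13/1110 = -31093/1110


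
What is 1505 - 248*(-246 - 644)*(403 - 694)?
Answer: -64228015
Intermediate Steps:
1505 - 248*(-246 - 644)*(403 - 694) = 1505 - (-220720)*(-291) = 1505 - 248*258990 = 1505 - 64229520 = -64228015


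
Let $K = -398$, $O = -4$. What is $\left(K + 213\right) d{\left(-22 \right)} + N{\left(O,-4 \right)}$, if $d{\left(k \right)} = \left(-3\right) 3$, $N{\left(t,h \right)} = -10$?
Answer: $1655$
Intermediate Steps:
$d{\left(k \right)} = -9$
$\left(K + 213\right) d{\left(-22 \right)} + N{\left(O,-4 \right)} = \left(-398 + 213\right) \left(-9\right) - 10 = \left(-185\right) \left(-9\right) - 10 = 1665 - 10 = 1655$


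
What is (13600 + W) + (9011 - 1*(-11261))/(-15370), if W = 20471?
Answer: 261825499/7685 ≈ 34070.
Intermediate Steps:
(13600 + W) + (9011 - 1*(-11261))/(-15370) = (13600 + 20471) + (9011 - 1*(-11261))/(-15370) = 34071 + (9011 + 11261)*(-1/15370) = 34071 + 20272*(-1/15370) = 34071 - 10136/7685 = 261825499/7685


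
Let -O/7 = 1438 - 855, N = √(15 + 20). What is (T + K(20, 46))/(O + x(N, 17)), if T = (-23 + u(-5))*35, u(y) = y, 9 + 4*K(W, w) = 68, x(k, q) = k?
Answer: 2250963/9516872 + 3861*√35/66618104 ≈ 0.23687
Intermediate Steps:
N = √35 ≈ 5.9161
K(W, w) = 59/4 (K(W, w) = -9/4 + (¼)*68 = -9/4 + 17 = 59/4)
O = -4081 (O = -7*(1438 - 855) = -7*583 = -4081)
T = -980 (T = (-23 - 5)*35 = -28*35 = -980)
(T + K(20, 46))/(O + x(N, 17)) = (-980 + 59/4)/(-4081 + √35) = -3861/(4*(-4081 + √35))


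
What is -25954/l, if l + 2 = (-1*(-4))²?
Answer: -12977/7 ≈ -1853.9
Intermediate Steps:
l = 14 (l = -2 + (-1*(-4))² = -2 + 4² = -2 + 16 = 14)
-25954/l = -25954/14 = -25954*1/14 = -12977/7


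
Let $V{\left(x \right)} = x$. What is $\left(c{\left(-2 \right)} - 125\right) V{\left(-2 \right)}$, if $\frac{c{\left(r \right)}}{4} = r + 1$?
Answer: $258$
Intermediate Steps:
$c{\left(r \right)} = 4 + 4 r$ ($c{\left(r \right)} = 4 \left(r + 1\right) = 4 \left(1 + r\right) = 4 + 4 r$)
$\left(c{\left(-2 \right)} - 125\right) V{\left(-2 \right)} = \left(\left(4 + 4 \left(-2\right)\right) - 125\right) \left(-2\right) = \left(\left(4 - 8\right) - 125\right) \left(-2\right) = \left(-4 - 125\right) \left(-2\right) = \left(-129\right) \left(-2\right) = 258$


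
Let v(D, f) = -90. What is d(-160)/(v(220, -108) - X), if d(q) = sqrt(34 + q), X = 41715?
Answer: -I*sqrt(14)/13935 ≈ -0.00026851*I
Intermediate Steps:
d(-160)/(v(220, -108) - X) = sqrt(34 - 160)/(-90 - 1*41715) = sqrt(-126)/(-90 - 41715) = (3*I*sqrt(14))/(-41805) = (3*I*sqrt(14))*(-1/41805) = -I*sqrt(14)/13935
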